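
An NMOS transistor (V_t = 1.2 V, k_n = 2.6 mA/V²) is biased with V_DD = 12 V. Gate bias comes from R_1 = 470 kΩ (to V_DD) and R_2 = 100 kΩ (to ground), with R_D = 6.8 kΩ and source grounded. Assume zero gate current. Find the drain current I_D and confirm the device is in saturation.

V_G = V_DD·R_2/(R_1+R_2) = 12×100/570 = 2.11 V. With the source grounded, V_GS = V_G = 2.11 V.
Assume saturation: I_D = (k_n/2)(V_GS − V_t)² = (2.6/2)×(2.11 − 1.2)² = 1.3×0.905² = 1.07 mA.
V_DS = V_DD − I_D·R_D = 12 − 1.07×6.8 = 4.76 V.
Saturation requires V_DS ≥ V_GS − V_t = 0.905 V; 4.76 ≥ 0.905 ✓.

I_D ≈ 1.1 mA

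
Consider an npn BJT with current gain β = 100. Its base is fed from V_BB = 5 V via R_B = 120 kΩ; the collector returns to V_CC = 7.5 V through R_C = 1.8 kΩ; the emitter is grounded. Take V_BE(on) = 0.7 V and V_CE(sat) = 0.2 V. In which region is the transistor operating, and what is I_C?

Assume active. Base-emitter loop: I_B = (V_BB − V_BE)/R_B = (5 − 0.7)/120 = 0.0358 mA.
I_C = β·I_B = 100×0.0358 = 3.58 mA.
V_CE = V_CC − I_C·R_C = 7.5 − 3.58×1.8 = 1.05 V > V_CE(sat), so the active-region assumption holds.

active; I_C ≈ 3.6 mA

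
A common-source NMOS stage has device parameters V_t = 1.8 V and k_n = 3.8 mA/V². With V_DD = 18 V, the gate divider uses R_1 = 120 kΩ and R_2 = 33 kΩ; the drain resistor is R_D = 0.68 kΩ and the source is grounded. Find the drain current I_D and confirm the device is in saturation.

V_G = V_DD·R_2/(R_1+R_2) = 18×33/153 = 3.88 V. With the source grounded, V_GS = V_G = 3.88 V.
Assume saturation: I_D = (k_n/2)(V_GS − V_t)² = (3.8/2)×(3.88 − 1.8)² = 1.9×2.08² = 8.24 mA.
V_DS = V_DD − I_D·R_D = 18 − 8.24×0.68 = 12.4 V.
Saturation requires V_DS ≥ V_GS − V_t = 2.08 V; 12.4 ≥ 2.08 ✓.

I_D ≈ 8.2 mA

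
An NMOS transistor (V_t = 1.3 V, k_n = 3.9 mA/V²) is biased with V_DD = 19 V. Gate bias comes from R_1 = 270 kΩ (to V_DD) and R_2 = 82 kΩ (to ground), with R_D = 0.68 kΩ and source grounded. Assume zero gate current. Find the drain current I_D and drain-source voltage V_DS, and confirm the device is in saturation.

I_D ≈ 19 mA, V_DS ≈ 6 V

V_G = V_DD·R_2/(R_1+R_2) = 19×82/352 = 4.43 V. With the source grounded, V_GS = V_G = 4.43 V.
Assume saturation: I_D = (k_n/2)(V_GS − V_t)² = (3.9/2)×(4.43 − 1.3)² = 1.95×3.13² = 19.1 mA.
V_DS = V_DD − I_D·R_D = 19 − 19.1×0.68 = 6.04 V.
Saturation requires V_DS ≥ V_GS − V_t = 3.13 V; 6.04 ≥ 3.13 ✓.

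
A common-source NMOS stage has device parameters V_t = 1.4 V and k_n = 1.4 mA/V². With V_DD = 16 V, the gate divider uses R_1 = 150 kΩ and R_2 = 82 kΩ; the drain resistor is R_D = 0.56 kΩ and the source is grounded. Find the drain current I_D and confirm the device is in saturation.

V_G = V_DD·R_2/(R_1+R_2) = 16×82/232 = 5.66 V. With the source grounded, V_GS = V_G = 5.66 V.
Assume saturation: I_D = (k_n/2)(V_GS − V_t)² = (1.4/2)×(5.66 − 1.4)² = 0.7×4.26² = 12.7 mA.
V_DS = V_DD − I_D·R_D = 16 − 12.7×0.56 = 8.9 V.
Saturation requires V_DS ≥ V_GS − V_t = 4.26 V; 8.9 ≥ 4.26 ✓.

I_D ≈ 13 mA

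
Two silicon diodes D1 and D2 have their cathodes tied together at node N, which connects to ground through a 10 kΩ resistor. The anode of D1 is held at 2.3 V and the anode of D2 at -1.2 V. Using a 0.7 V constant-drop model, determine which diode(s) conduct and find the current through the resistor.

Assume both conduct. Then node N would need to be at both 2.3−0.7 = 1.6 V and -1.2−0.7 = -1.9 V, which is impossible.
Assume only D1 conducts: V_N = 2.3 − 0.7 = 1.6 V, so I_R = 1.6/10 = 0.16 mA.
Check D2: its anode-to-cathode voltage is -1.2 − 1.6 = -2.8 V < 0.7 V, so it is off. The assumption is consistent.

Only D1 conducts; I_R ≈ 0.16 mA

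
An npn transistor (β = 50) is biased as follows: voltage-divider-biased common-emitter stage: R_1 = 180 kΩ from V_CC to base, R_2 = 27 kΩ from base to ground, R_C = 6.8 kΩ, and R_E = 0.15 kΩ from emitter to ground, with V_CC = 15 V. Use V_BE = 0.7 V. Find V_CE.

V_CE ≈ 0.97 V

Thevenize the base divider: V_Th = V_CC·R_2/(R_1+R_2) = 15×27/207 = 1.96 V, R_Th = R_1‖R_2 = 23.5 kΩ.
Base-emitter loop: V_Th = I_B·R_Th + V_BE + (β+1)I_B·R_E, so I_B = (1.96 − 0.7) / (23.5 + 51×0.15) = 0.0404 mA.
I_C = β·I_B = 50×0.0404 = 2.02 mA, and I_E = (β+1)I_B = 2.06 mA.
V_CE = V_CC − I_C·R_C − I_E·R_E = 15 − 2.02×6.8 − 2.06×0.15 = 0.967 V.
V_CE = 0.967 V > 0.2 V confirms active-region operation.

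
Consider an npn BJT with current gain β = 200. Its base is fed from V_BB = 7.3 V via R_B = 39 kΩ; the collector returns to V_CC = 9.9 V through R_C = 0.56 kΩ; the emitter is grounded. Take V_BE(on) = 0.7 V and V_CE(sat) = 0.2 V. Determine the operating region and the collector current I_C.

saturation; I_C ≈ 17 mA

Assume active: I_B = (7.3 − 0.7)/39 = 0.169 mA, giving I_C = β·I_B = 33.8 mA.
But then V_CE = 9.9 − 33.8×0.56 = -9.05 V < V_CE(sat) = 0.2 V — impossible in the active region.
So the transistor is saturated. With V_CE = 0.2 V, I_C = (V_CC − 0.2)/R_C = 9.7/0.56 = 17.3 mA.
Check: β·I_B = 33.8 mA > I_C = 17.3 mA, confirming saturation.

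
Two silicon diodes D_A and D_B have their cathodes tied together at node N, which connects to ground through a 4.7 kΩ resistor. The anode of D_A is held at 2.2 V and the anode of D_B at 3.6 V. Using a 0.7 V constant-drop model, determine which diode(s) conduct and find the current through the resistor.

Only D_B conducts; I_R ≈ 0.62 mA

Assume both conduct. Then node N would need to be at both 2.2−0.7 = 1.5 V and 3.6−0.7 = 2.9 V, which is impossible.
Assume only D_B conducts: V_N = 3.6 − 0.7 = 2.9 V, so I_R = 2.9/4.7 = 0.617 mA.
Check D_A: its anode-to-cathode voltage is 2.2 − 2.9 = -0.7 V < 0.7 V, so it is off. The assumption is consistent.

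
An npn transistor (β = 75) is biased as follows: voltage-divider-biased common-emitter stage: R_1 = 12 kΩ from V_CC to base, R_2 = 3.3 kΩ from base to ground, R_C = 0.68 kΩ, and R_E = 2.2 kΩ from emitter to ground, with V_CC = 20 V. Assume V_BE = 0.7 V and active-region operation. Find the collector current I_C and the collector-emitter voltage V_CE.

Thevenize the base divider: V_Th = V_CC·R_2/(R_1+R_2) = 20×3.3/15.3 = 4.31 V, R_Th = R_1‖R_2 = 2.59 kΩ.
Base-emitter loop: V_Th = I_B·R_Th + V_BE + (β+1)I_B·R_E, so I_B = (4.31 − 0.7) / (2.59 + 76×2.2) = 0.0213 mA.
I_C = β·I_B = 75×0.0213 = 1.6 mA, and I_E = (β+1)I_B = 1.62 mA.
V_CE = V_CC − I_C·R_C − I_E·R_E = 20 − 1.6×0.68 − 1.62×2.2 = 15.4 V.
V_CE = 15.4 V > 0.2 V confirms active-region operation.

I_C ≈ 1.6 mA, V_CE ≈ 15 V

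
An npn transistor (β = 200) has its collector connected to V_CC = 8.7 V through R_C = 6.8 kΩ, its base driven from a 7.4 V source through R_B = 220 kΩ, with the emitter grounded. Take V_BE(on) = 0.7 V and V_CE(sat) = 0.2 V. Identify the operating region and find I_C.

Assume active: I_B = (7.4 − 0.7)/220 = 0.0305 mA, giving I_C = β·I_B = 6.09 mA.
But then V_CE = 8.7 − 6.09×6.8 = -32.7 V < V_CE(sat) = 0.2 V — impossible in the active region.
So the transistor is saturated. With V_CE = 0.2 V, I_C = (V_CC − 0.2)/R_C = 8.5/6.8 = 1.25 mA.
Check: β·I_B = 6.09 mA > I_C = 1.25 mA, confirming saturation.

saturation; I_C ≈ 1.2 mA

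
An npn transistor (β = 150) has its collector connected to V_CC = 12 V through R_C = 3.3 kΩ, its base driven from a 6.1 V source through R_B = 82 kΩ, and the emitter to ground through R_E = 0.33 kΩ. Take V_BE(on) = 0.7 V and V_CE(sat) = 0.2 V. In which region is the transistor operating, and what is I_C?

saturation; I_C ≈ 3.2 mA

Assume active: I_B = (6.1 − 0.7)/(82 + 151×0.33) = 0.041 mA, I_C = β·I_B = 6.14 mA.
Then V_CE = 12 − 6.14×3.3 − 6.19×0.33 = -10.3 V < 0.2 V — the active assumption fails.
Re-solve with V_CE = 0.2 V. KCL at the emitter: V_E/R_E = (V_BB−0.7−V_E)/R_B + (V_CC−0.2−V_E)/R_C, giving V_E = 1.09 V.
I_C = (V_CC − 0.2 − V_E)/R_C = (11.8 − 1.09)/3.3 = 3.25 mA.
Check: I_B = (5.4 − 1.09)/82 = 0.0526 mA, and β·I_B = 7.89 mA > I_C, confirming saturation.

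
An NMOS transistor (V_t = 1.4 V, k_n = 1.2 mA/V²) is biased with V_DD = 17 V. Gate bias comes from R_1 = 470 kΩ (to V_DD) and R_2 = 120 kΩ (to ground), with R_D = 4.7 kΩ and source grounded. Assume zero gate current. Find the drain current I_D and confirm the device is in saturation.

I_D ≈ 2.5 mA

V_G = V_DD·R_2/(R_1+R_2) = 17×120/590 = 3.46 V. With the source grounded, V_GS = V_G = 3.46 V.
Assume saturation: I_D = (k_n/2)(V_GS − V_t)² = (1.2/2)×(3.46 − 1.4)² = 0.6×2.06² = 2.54 mA.
V_DS = V_DD − I_D·R_D = 17 − 2.54×4.7 = 5.06 V.
Saturation requires V_DS ≥ V_GS − V_t = 2.06 V; 5.06 ≥ 2.06 ✓.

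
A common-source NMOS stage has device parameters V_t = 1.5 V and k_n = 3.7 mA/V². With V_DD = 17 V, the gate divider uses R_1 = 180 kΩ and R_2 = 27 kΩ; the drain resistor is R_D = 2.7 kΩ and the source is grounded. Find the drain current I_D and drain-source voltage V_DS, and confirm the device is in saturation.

V_G = V_DD·R_2/(R_1+R_2) = 17×27/207 = 2.22 V. With the source grounded, V_GS = V_G = 2.22 V.
Assume saturation: I_D = (k_n/2)(V_GS − V_t)² = (3.7/2)×(2.22 − 1.5)² = 1.85×0.717² = 0.952 mA.
V_DS = V_DD − I_D·R_D = 17 − 0.952×2.7 = 14.4 V.
Saturation requires V_DS ≥ V_GS − V_t = 0.717 V; 14.4 ≥ 0.717 ✓.

I_D ≈ 0.95 mA, V_DS ≈ 14 V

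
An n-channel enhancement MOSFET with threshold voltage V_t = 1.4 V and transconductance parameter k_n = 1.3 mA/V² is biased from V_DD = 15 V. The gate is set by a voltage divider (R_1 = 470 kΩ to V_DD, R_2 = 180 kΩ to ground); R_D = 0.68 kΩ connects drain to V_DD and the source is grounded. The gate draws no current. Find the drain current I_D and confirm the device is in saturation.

V_G = V_DD·R_2/(R_1+R_2) = 15×180/650 = 4.15 V. With the source grounded, V_GS = V_G = 4.15 V.
Assume saturation: I_D = (k_n/2)(V_GS − V_t)² = (1.3/2)×(4.15 − 1.4)² = 0.65×2.75² = 4.93 mA.
V_DS = V_DD − I_D·R_D = 15 − 4.93×0.68 = 11.6 V.
Saturation requires V_DS ≥ V_GS − V_t = 2.75 V; 11.6 ≥ 2.75 ✓.

I_D ≈ 4.9 mA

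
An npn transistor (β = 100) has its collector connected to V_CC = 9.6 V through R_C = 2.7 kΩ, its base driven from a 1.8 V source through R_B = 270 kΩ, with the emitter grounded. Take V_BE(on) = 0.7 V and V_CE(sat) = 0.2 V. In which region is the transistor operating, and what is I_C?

active; I_C ≈ 0.41 mA

Assume active. Base-emitter loop: I_B = (V_BB − V_BE)/R_B = (1.8 − 0.7)/270 = 0.00407 mA.
I_C = β·I_B = 100×0.00407 = 0.407 mA.
V_CE = V_CC − I_C·R_C = 9.6 − 0.407×2.7 = 8.5 V > V_CE(sat), so the active-region assumption holds.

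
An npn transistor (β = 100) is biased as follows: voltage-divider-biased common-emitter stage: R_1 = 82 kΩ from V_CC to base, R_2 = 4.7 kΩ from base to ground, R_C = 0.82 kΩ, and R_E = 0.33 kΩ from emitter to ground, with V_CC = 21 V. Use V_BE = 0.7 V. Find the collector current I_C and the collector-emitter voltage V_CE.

Thevenize the base divider: V_Th = V_CC·R_2/(R_1+R_2) = 21×4.7/86.7 = 1.14 V, R_Th = R_1‖R_2 = 4.45 kΩ.
Base-emitter loop: V_Th = I_B·R_Th + V_BE + (β+1)I_B·R_E, so I_B = (1.14 − 0.7) / (4.45 + 101×0.33) = 0.0116 mA.
I_C = β·I_B = 100×0.0116 = 1.16 mA, and I_E = (β+1)I_B = 1.17 mA.
V_CE = V_CC − I_C·R_C − I_E·R_E = 21 − 1.16×0.82 − 1.17×0.33 = 19.7 V.
V_CE = 19.7 V > 0.2 V confirms active-region operation.

I_C ≈ 1.2 mA, V_CE ≈ 20 V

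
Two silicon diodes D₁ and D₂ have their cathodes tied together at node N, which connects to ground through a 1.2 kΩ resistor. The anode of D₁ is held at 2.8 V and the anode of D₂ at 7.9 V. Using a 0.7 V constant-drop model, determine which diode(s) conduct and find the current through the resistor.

Only D₂ conducts; I_R ≈ 6 mA

Assume both conduct. Then node N would need to be at both 2.8−0.7 = 2.1 V and 7.9−0.7 = 7.2 V, which is impossible.
Assume only D₂ conducts: V_N = 7.9 − 0.7 = 7.2 V, so I_R = 7.2/1.2 = 6 mA.
Check D₁: its anode-to-cathode voltage is 2.8 − 7.2 = -4.4 V < 0.7 V, so it is off. The assumption is consistent.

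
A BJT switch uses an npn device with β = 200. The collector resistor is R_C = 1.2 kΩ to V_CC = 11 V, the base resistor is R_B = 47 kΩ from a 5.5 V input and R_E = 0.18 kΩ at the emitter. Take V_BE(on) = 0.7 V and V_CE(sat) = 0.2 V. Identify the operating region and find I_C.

Assume active: I_B = (5.5 − 0.7)/(47 + 201×0.18) = 0.0577 mA, I_C = β·I_B = 11.5 mA.
Then V_CE = 11 − 11.5×1.2 − 11.6×0.18 = -4.94 V < 0.2 V — the active assumption fails.
Re-solve with V_CE = 0.2 V. KCL at the emitter: V_E/R_E = (V_BB−0.7−V_E)/R_B + (V_CC−0.2−V_E)/R_C, giving V_E = 1.42 V.
I_C = (V_CC − 0.2 − V_E)/R_C = (10.8 − 1.42)/1.2 = 7.82 mA.
Check: I_B = (4.8 − 1.42)/47 = 0.0719 mA, and β·I_B = 14.4 mA > I_C, confirming saturation.

saturation; I_C ≈ 7.8 mA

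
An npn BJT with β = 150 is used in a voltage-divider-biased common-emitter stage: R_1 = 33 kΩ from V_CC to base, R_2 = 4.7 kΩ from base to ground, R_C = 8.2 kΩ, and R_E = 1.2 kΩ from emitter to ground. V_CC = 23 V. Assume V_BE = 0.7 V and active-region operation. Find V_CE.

V_CE ≈ 6.5 V

Thevenize the base divider: V_Th = V_CC·R_2/(R_1+R_2) = 23×4.7/37.7 = 2.87 V, R_Th = R_1‖R_2 = 4.11 kΩ.
Base-emitter loop: V_Th = I_B·R_Th + V_BE + (β+1)I_B·R_E, so I_B = (2.87 − 0.7) / (4.11 + 151×1.2) = 0.0117 mA.
I_C = β·I_B = 150×0.0117 = 1.75 mA, and I_E = (β+1)I_B = 1.77 mA.
V_CE = V_CC − I_C·R_C − I_E·R_E = 23 − 1.75×8.2 − 1.77×1.2 = 6.5 V.
V_CE = 6.5 V > 0.2 V confirms active-region operation.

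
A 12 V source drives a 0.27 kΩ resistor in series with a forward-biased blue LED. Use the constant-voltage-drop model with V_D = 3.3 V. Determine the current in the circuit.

KVL around the loop: 12 = V_D + I·R = 3.3 + I × 0.27 kΩ.
So I = (12 − 3.3) / 0.27 kΩ = 8.7 / 0.27 = 32.2 mA.

I ≈ 32 mA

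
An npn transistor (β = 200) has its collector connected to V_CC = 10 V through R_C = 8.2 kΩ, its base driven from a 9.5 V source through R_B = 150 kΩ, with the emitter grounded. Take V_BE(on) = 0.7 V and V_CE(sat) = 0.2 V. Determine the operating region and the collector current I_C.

Assume active: I_B = (9.5 − 0.7)/150 = 0.0587 mA, giving I_C = β·I_B = 11.7 mA.
But then V_CE = 10 − 11.7×8.2 = -86.2 V < V_CE(sat) = 0.2 V — impossible in the active region.
So the transistor is saturated. With V_CE = 0.2 V, I_C = (V_CC − 0.2)/R_C = 9.8/8.2 = 1.2 mA.
Check: β·I_B = 11.7 mA > I_C = 1.2 mA, confirming saturation.

saturation; I_C ≈ 1.2 mA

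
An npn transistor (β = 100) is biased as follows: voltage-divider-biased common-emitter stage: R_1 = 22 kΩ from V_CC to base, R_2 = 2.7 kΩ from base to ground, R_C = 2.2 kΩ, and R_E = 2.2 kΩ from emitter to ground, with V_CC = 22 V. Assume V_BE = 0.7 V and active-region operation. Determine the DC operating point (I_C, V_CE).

Thevenize the base divider: V_Th = V_CC·R_2/(R_1+R_2) = 22×2.7/24.7 = 2.4 V, R_Th = R_1‖R_2 = 2.4 kΩ.
Base-emitter loop: V_Th = I_B·R_Th + V_BE + (β+1)I_B·R_E, so I_B = (2.4 − 0.7) / (2.4 + 101×2.2) = 0.00759 mA.
I_C = β·I_B = 100×0.00759 = 0.759 mA, and I_E = (β+1)I_B = 0.767 mA.
V_CE = V_CC − I_C·R_C − I_E·R_E = 22 − 0.759×2.2 − 0.767×2.2 = 18.6 V.
V_CE = 18.6 V > 0.2 V confirms active-region operation.

I_C ≈ 0.76 mA, V_CE ≈ 19 V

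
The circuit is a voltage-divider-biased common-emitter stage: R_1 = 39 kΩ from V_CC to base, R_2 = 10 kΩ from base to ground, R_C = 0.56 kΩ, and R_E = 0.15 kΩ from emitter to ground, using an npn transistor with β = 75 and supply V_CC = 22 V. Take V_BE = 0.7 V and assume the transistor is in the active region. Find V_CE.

V_CE ≈ 12 V

Thevenize the base divider: V_Th = V_CC·R_2/(R_1+R_2) = 22×10/49 = 4.49 V, R_Th = R_1‖R_2 = 7.96 kΩ.
Base-emitter loop: V_Th = I_B·R_Th + V_BE + (β+1)I_B·R_E, so I_B = (4.49 − 0.7) / (7.96 + 76×0.15) = 0.196 mA.
I_C = β·I_B = 75×0.196 = 14.7 mA, and I_E = (β+1)I_B = 14.9 mA.
V_CE = V_CC − I_C·R_C − I_E·R_E = 22 − 14.7×0.56 − 14.9×0.15 = 11.5 V.
V_CE = 11.5 V > 0.2 V confirms active-region operation.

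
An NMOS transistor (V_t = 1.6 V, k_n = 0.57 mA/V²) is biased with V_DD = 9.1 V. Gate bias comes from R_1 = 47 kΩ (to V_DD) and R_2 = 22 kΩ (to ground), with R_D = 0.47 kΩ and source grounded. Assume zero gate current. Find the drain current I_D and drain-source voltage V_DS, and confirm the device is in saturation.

V_G = V_DD·R_2/(R_1+R_2) = 9.1×22/69 = 2.9 V. With the source grounded, V_GS = V_G = 2.9 V.
Assume saturation: I_D = (k_n/2)(V_GS − V_t)² = (0.57/2)×(2.9 − 1.6)² = 0.285×1.3² = 0.483 mA.
V_DS = V_DD − I_D·R_D = 9.1 − 0.483×0.47 = 8.87 V.
Saturation requires V_DS ≥ V_GS − V_t = 1.3 V; 8.87 ≥ 1.3 ✓.

I_D ≈ 0.48 mA, V_DS ≈ 8.9 V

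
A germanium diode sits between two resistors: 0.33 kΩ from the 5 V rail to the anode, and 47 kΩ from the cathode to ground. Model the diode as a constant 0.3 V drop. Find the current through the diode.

The two resistors are in series with the diode, so KVL gives 5 = I·0.33 + 0.3 + I·47.
I = (5 − 0.3) / (0.33 + 47) kΩ = 4.7 / 47.3 = 0.0993 mA.

I ≈ 0.099 mA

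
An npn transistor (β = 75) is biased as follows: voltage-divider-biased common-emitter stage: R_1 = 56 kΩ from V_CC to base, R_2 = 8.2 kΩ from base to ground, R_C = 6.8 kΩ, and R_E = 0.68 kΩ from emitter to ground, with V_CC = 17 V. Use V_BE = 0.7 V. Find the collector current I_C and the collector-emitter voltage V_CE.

Thevenize the base divider: V_Th = V_CC·R_2/(R_1+R_2) = 17×8.2/64.2 = 2.17 V, R_Th = R_1‖R_2 = 7.15 kΩ.
Base-emitter loop: V_Th = I_B·R_Th + V_BE + (β+1)I_B·R_E, so I_B = (2.17 − 0.7) / (7.15 + 76×0.68) = 0.025 mA.
I_C = β·I_B = 75×0.025 = 1.88 mA, and I_E = (β+1)I_B = 1.9 mA.
V_CE = V_CC − I_C·R_C − I_E·R_E = 17 − 1.88×6.8 − 1.9×0.68 = 2.95 V.
V_CE = 2.95 V > 0.2 V confirms active-region operation.

I_C ≈ 1.9 mA, V_CE ≈ 3 V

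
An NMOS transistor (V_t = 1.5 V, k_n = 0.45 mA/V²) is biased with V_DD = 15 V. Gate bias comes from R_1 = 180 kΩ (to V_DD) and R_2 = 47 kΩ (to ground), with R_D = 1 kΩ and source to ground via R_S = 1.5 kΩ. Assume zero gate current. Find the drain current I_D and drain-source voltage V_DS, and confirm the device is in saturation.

I_D ≈ 0.3 mA, V_DS ≈ 14 V

V_G = V_DD·R_2/(R_1+R_2) = 15×47/227 = 3.11 V.
Assume saturation: I_D = (k_n/2)(V_GS − V_t)² with V_GS = V_G − I_D·R_S = 3.11 − 1.5·I_D.
Substituting gives 0.506·I_D² − 2.08·I_D + 0.58 = 0, with roots I_D = 0.3 or 3.82 mA.
The root I_D = 3.82 mA gives V_GS = -2.62 V ≤ V_t, so take I_D = 0.3 mA.
Then V_GS = 2.66 V and V_DS = V_DD − I_D(R_D+R_S) = 15 − 0.3×2.5 = 14.2 V.
Saturation requires V_DS ≥ V_GS − V_t = 1.16 V; 14.2 ≥ 1.16 ✓.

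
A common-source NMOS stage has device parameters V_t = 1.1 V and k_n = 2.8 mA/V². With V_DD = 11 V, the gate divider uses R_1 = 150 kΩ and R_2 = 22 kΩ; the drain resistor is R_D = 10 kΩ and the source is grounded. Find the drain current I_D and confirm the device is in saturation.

I_D ≈ 0.13 mA

V_G = V_DD·R_2/(R_1+R_2) = 11×22/172 = 1.41 V. With the source grounded, V_GS = V_G = 1.41 V.
Assume saturation: I_D = (k_n/2)(V_GS − V_t)² = (2.8/2)×(1.41 − 1.1)² = 1.4×0.307² = 0.132 mA.
V_DS = V_DD − I_D·R_D = 11 − 0.132×10 = 9.68 V.
Saturation requires V_DS ≥ V_GS − V_t = 0.307 V; 9.68 ≥ 0.307 ✓.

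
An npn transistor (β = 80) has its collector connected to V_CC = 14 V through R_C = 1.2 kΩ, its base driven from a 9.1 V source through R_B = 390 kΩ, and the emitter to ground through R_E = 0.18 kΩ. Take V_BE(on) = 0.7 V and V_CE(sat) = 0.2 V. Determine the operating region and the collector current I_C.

active; I_C ≈ 1.7 mA

Assume active. Base-emitter loop: I_B = (V_BB − V_BE)/(R_B + (β+1)R_E) = (9.1 − 0.7)/(390 + 81×0.18) = 0.0208 mA.
I_C = β·I_B = 80×0.0208 = 1.66 mA.
V_CE = V_CC − I_C·R_C − I_E·R_E = 14 − 1.66×1.2 − 1.68×0.18 = 11.7 V > V_CE(sat), so the active-region assumption holds.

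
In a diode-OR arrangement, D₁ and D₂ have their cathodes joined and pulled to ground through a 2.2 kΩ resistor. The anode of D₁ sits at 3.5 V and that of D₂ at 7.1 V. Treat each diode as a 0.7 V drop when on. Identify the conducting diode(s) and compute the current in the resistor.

Only D₂ conducts; I_R ≈ 2.9 mA

Assume both conduct. Then node N would need to be at both 3.5−0.7 = 2.8 V and 7.1−0.7 = 6.4 V, which is impossible.
Assume only D₂ conducts: V_N = 7.1 − 0.7 = 6.4 V, so I_R = 6.4/2.2 = 2.91 mA.
Check D₁: its anode-to-cathode voltage is 3.5 − 6.4 = -2.9 V < 0.7 V, so it is off. The assumption is consistent.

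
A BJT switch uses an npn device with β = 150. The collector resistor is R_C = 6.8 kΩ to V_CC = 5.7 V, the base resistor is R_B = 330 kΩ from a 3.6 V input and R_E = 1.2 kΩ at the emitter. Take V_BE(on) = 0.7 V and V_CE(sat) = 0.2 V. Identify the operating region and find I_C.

Assume active: I_B = (3.6 − 0.7)/(330 + 151×1.2) = 0.00567 mA, I_C = β·I_B = 0.851 mA.
Then V_CE = 5.7 − 0.851×6.8 − 0.857×1.2 = -1.11 V < 0.2 V — the active assumption fails.
Re-solve with V_CE = 0.2 V. KCL at the emitter: V_E/R_E = (V_BB−0.7−V_E)/R_B + (V_CC−0.2−V_E)/R_C, giving V_E = 0.831 V.
I_C = (V_CC − 0.2 − V_E)/R_C = (5.5 − 0.831)/6.8 = 0.687 mA.
Check: I_B = (2.9 − 0.831)/330 = 0.00627 mA, and β·I_B = 0.94 mA > I_C, confirming saturation.

saturation; I_C ≈ 0.69 mA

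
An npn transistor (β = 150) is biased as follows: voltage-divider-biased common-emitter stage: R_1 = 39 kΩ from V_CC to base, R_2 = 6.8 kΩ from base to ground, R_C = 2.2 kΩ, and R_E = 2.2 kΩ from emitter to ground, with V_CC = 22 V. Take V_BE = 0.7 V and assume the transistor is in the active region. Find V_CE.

Thevenize the base divider: V_Th = V_CC·R_2/(R_1+R_2) = 22×6.8/45.8 = 3.27 V, R_Th = R_1‖R_2 = 5.79 kΩ.
Base-emitter loop: V_Th = I_B·R_Th + V_BE + (β+1)I_B·R_E, so I_B = (3.27 − 0.7) / (5.79 + 151×2.2) = 0.00759 mA.
I_C = β·I_B = 150×0.00759 = 1.14 mA, and I_E = (β+1)I_B = 1.15 mA.
V_CE = V_CC − I_C·R_C − I_E·R_E = 22 − 1.14×2.2 − 1.15×2.2 = 17 V.
V_CE = 17 V > 0.2 V confirms active-region operation.

V_CE ≈ 17 V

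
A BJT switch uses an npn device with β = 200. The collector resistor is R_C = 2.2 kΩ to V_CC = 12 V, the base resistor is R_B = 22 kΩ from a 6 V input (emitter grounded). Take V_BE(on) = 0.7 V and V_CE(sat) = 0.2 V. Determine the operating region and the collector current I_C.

saturation; I_C ≈ 5.4 mA

Assume active: I_B = (6 − 0.7)/22 = 0.241 mA, giving I_C = β·I_B = 48.2 mA.
But then V_CE = 12 − 48.2×2.2 = -94 V < V_CE(sat) = 0.2 V — impossible in the active region.
So the transistor is saturated. With V_CE = 0.2 V, I_C = (V_CC − 0.2)/R_C = 11.8/2.2 = 5.36 mA.
Check: β·I_B = 48.2 mA > I_C = 5.36 mA, confirming saturation.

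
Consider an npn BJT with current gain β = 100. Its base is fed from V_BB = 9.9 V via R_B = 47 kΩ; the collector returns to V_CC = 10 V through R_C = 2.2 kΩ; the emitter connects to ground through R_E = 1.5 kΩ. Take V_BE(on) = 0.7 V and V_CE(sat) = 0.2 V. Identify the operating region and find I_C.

saturation; I_C ≈ 2.6 mA

Assume active: I_B = (9.9 − 0.7)/(47 + 101×1.5) = 0.0463 mA, I_C = β·I_B = 4.63 mA.
Then V_CE = 10 − 4.63×2.2 − 4.68×1.5 = -7.22 V < 0.2 V — the active assumption fails.
Re-solve with V_CE = 0.2 V. KCL at the emitter: V_E/R_E = (V_BB−0.7−V_E)/R_B + (V_CC−0.2−V_E)/R_C, giving V_E = 4.07 V.
I_C = (V_CC − 0.2 − V_E)/R_C = (9.8 − 4.07)/2.2 = 2.6 mA.
Check: I_B = (9.2 − 4.07)/47 = 0.109 mA, and β·I_B = 10.9 mA > I_C, confirming saturation.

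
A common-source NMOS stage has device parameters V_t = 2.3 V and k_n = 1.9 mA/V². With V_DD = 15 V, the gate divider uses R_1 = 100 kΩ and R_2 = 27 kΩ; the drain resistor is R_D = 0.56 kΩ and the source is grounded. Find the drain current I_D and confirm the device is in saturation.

V_G = V_DD·R_2/(R_1+R_2) = 15×27/127 = 3.19 V. With the source grounded, V_GS = V_G = 3.19 V.
Assume saturation: I_D = (k_n/2)(V_GS − V_t)² = (1.9/2)×(3.19 − 2.3)² = 0.95×0.889² = 0.751 mA.
V_DS = V_DD − I_D·R_D = 15 − 0.751×0.56 = 14.6 V.
Saturation requires V_DS ≥ V_GS − V_t = 0.889 V; 14.6 ≥ 0.889 ✓.

I_D ≈ 0.75 mA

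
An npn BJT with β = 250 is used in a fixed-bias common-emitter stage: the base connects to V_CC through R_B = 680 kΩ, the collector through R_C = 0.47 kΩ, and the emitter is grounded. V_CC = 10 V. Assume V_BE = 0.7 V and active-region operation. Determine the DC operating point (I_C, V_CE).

Base loop: V_CC = I_B·R_B + V_BE, so I_B = (10 − 0.7)/680 kΩ = 0.0137 mA.
In the active region I_C = β·I_B = 250 × 0.0137 = 3.42 mA.
Collector loop: V_CE = V_CC − I_C·R_C = 10 − 3.42×0.47 = 8.39 V.
Since V_CE = 8.39 V > V_CE(sat) ≈ 0.2 V, the transistor is in the active region as assumed.

I_C ≈ 3.4 mA, V_CE ≈ 8.4 V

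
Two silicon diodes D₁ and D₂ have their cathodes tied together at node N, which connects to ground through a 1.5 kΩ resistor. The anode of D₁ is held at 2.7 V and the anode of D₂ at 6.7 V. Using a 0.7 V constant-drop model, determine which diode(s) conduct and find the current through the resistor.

Assume both conduct. Then node N would need to be at both 2.7−0.7 = 2 V and 6.7−0.7 = 6 V, which is impossible.
Assume only D₂ conducts: V_N = 6.7 − 0.7 = 6 V, so I_R = 6/1.5 = 4 mA.
Check D₁: its anode-to-cathode voltage is 2.7 − 6 = -3.3 V < 0.7 V, so it is off. The assumption is consistent.

Only D₂ conducts; I_R ≈ 4 mA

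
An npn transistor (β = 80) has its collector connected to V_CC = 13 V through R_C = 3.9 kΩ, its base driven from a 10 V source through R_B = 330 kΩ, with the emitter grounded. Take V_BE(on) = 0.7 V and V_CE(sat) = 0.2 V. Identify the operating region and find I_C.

Assume active. Base-emitter loop: I_B = (V_BB − V_BE)/R_B = (10 − 0.7)/330 = 0.0282 mA.
I_C = β·I_B = 80×0.0282 = 2.25 mA.
V_CE = V_CC − I_C·R_C = 13 − 2.25×3.9 = 4.21 V > V_CE(sat), so the active-region assumption holds.

active; I_C ≈ 2.3 mA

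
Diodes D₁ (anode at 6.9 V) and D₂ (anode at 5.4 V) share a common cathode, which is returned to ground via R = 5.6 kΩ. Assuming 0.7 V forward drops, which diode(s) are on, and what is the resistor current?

Assume both conduct. Then node N would need to be at both 6.9−0.7 = 6.2 V and 5.4−0.7 = 4.7 V, which is impossible.
Assume only D₁ conducts: V_N = 6.9 − 0.7 = 6.2 V, so I_R = 6.2/5.6 = 1.11 mA.
Check D₂: its anode-to-cathode voltage is 5.4 − 6.2 = -0.8 V < 0.7 V, so it is off. The assumption is consistent.

Only D₁ conducts; I_R ≈ 1.1 mA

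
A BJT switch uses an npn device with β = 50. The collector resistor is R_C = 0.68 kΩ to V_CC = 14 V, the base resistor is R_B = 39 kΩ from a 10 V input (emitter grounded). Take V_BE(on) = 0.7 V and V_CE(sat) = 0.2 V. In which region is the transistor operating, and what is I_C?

Assume active. Base-emitter loop: I_B = (V_BB − V_BE)/R_B = (10 − 0.7)/39 = 0.238 mA.
I_C = β·I_B = 50×0.238 = 11.9 mA.
V_CE = V_CC − I_C·R_C = 14 − 11.9×0.68 = 5.89 V > V_CE(sat), so the active-region assumption holds.

active; I_C ≈ 12 mA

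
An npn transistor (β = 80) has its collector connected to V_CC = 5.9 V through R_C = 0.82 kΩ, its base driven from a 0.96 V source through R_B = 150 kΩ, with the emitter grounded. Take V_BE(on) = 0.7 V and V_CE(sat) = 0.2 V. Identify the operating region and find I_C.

active; I_C ≈ 0.14 mA

Assume active. Base-emitter loop: I_B = (V_BB − V_BE)/R_B = (0.96 − 0.7)/150 = 0.00173 mA.
I_C = β·I_B = 80×0.00173 = 0.139 mA.
V_CE = V_CC − I_C·R_C = 5.9 − 0.139×0.82 = 5.79 V > V_CE(sat), so the active-region assumption holds.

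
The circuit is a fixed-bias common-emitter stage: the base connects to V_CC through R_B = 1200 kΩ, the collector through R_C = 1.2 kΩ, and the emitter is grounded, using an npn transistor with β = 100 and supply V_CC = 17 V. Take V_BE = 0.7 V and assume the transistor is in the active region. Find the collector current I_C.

Base loop: V_CC = I_B·R_B + V_BE, so I_B = (17 − 0.7)/1200 kΩ = 0.0136 mA.
In the active region I_C = β·I_B = 100 × 0.0136 = 1.36 mA.
Collector loop: V_CE = V_CC − I_C·R_C = 17 − 1.36×1.2 = 15.4 V.
Since V_CE = 15.4 V > V_CE(sat) ≈ 0.2 V, the transistor is in the active region as assumed.

I_C ≈ 1.4 mA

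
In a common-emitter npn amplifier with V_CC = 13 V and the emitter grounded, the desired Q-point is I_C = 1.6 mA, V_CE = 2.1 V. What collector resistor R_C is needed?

R_C ≈ 6.8 kΩ

Collector loop: V_CC = I_C·R_C + V_CE.
R_C = (V_CC − V_CE)/I_C = (13 − 2.1)/1.6 = 6.81 kΩ.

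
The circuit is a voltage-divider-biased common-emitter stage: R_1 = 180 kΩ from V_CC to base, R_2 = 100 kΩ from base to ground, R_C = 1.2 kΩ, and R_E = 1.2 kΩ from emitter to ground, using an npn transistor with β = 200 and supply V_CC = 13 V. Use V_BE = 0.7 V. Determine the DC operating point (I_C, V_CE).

Thevenize the base divider: V_Th = V_CC·R_2/(R_1+R_2) = 13×100/280 = 4.64 V, R_Th = R_1‖R_2 = 64.3 kΩ.
Base-emitter loop: V_Th = I_B·R_Th + V_BE + (β+1)I_B·R_E, so I_B = (4.64 − 0.7) / (64.3 + 201×1.2) = 0.0129 mA.
I_C = β·I_B = 200×0.0129 = 2.58 mA, and I_E = (β+1)I_B = 2.59 mA.
V_CE = V_CC − I_C·R_C − I_E·R_E = 13 − 2.58×1.2 − 2.59×1.2 = 6.79 V.
V_CE = 6.79 V > 0.2 V confirms active-region operation.

I_C ≈ 2.6 mA, V_CE ≈ 6.8 V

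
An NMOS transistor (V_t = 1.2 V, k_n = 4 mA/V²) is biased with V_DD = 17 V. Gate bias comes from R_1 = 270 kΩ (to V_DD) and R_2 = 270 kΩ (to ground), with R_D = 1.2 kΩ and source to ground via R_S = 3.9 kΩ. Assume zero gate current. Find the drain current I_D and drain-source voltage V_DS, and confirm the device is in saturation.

I_D ≈ 1.6 mA, V_DS ≈ 8.6 V

V_G = V_DD·R_2/(R_1+R_2) = 17×270/540 = 8.5 V.
Assume saturation: I_D = (k_n/2)(V_GS − V_t)² with V_GS = V_G − I_D·R_S = 8.5 − 3.9·I_D.
Substituting gives 30.4·I_D² − 115·I_D + 107 = 0, with roots I_D = 1.64 or 2.14 mA.
The root I_D = 2.14 mA gives V_GS = 0.166 V ≤ V_t, so take I_D = 1.64 mA.
Then V_GS = 2.11 V and V_DS = V_DD − I_D(R_D+R_S) = 17 − 1.64×5.1 = 8.64 V.
Saturation requires V_DS ≥ V_GS − V_t = 0.905 V; 8.64 ≥ 0.905 ✓.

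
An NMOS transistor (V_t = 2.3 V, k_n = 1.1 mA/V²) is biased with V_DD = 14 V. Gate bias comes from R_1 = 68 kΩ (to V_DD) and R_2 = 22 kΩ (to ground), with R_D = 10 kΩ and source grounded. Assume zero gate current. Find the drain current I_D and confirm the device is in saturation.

V_G = V_DD·R_2/(R_1+R_2) = 14×22/90 = 3.42 V. With the source grounded, V_GS = V_G = 3.42 V.
Assume saturation: I_D = (k_n/2)(V_GS − V_t)² = (1.1/2)×(3.42 − 2.3)² = 0.55×1.12² = 0.693 mA.
V_DS = V_DD − I_D·R_D = 14 − 0.693×10 = 7.07 V.
Saturation requires V_DS ≥ V_GS − V_t = 1.12 V; 7.07 ≥ 1.12 ✓.

I_D ≈ 0.69 mA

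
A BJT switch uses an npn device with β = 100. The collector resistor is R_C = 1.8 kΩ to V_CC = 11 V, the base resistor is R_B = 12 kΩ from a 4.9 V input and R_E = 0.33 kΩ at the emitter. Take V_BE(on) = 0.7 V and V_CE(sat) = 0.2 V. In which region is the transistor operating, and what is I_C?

Assume active: I_B = (4.9 − 0.7)/(12 + 101×0.33) = 0.0927 mA, I_C = β·I_B = 9.27 mA.
Then V_CE = 11 − 9.27×1.8 − 9.36×0.33 = -8.77 V < 0.2 V — the active assumption fails.
Re-solve with V_CE = 0.2 V. KCL at the emitter: V_E/R_E = (V_BB−0.7−V_E)/R_B + (V_CC−0.2−V_E)/R_C, giving V_E = 1.73 V.
I_C = (V_CC − 0.2 − V_E)/R_C = (10.8 − 1.73)/1.8 = 5.04 mA.
Check: I_B = (4.2 − 1.73)/12 = 0.206 mA, and β·I_B = 20.6 mA > I_C, confirming saturation.

saturation; I_C ≈ 5 mA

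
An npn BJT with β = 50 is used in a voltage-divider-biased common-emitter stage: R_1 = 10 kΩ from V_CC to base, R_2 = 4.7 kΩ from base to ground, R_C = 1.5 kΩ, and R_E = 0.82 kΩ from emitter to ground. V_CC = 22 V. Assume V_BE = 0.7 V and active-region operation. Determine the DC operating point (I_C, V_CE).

Thevenize the base divider: V_Th = V_CC·R_2/(R_1+R_2) = 22×4.7/14.7 = 7.03 V, R_Th = R_1‖R_2 = 3.2 kΩ.
Base-emitter loop: V_Th = I_B·R_Th + V_BE + (β+1)I_B·R_E, so I_B = (7.03 − 0.7) / (3.2 + 51×0.82) = 0.141 mA.
I_C = β·I_B = 50×0.141 = 7.04 mA, and I_E = (β+1)I_B = 7.18 mA.
V_CE = V_CC − I_C·R_C − I_E·R_E = 22 − 7.04×1.5 − 7.18×0.82 = 5.56 V.
V_CE = 5.56 V > 0.2 V confirms active-region operation.

I_C ≈ 7 mA, V_CE ≈ 5.6 V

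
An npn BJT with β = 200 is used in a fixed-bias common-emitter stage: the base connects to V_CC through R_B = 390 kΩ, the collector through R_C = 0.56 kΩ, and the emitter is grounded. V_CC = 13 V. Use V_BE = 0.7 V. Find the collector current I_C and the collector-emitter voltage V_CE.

Base loop: V_CC = I_B·R_B + V_BE, so I_B = (13 − 0.7)/390 kΩ = 0.0315 mA.
In the active region I_C = β·I_B = 200 × 0.0315 = 6.31 mA.
Collector loop: V_CE = V_CC − I_C·R_C = 13 − 6.31×0.56 = 9.47 V.
Since V_CE = 9.47 V > V_CE(sat) ≈ 0.2 V, the transistor is in the active region as assumed.

I_C ≈ 6.3 mA, V_CE ≈ 9.5 V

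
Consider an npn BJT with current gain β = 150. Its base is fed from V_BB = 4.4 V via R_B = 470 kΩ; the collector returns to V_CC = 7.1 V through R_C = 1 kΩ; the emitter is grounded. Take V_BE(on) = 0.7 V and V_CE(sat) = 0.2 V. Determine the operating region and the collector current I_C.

Assume active. Base-emitter loop: I_B = (V_BB − V_BE)/R_B = (4.4 − 0.7)/470 = 0.00787 mA.
I_C = β·I_B = 150×0.00787 = 1.18 mA.
V_CE = V_CC − I_C·R_C = 7.1 − 1.18×1 = 5.92 V > V_CE(sat), so the active-region assumption holds.

active; I_C ≈ 1.2 mA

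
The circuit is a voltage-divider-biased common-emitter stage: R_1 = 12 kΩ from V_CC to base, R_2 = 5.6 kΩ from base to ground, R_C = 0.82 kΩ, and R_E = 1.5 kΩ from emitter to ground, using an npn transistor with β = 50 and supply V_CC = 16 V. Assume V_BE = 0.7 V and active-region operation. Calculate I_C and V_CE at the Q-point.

Thevenize the base divider: V_Th = V_CC·R_2/(R_1+R_2) = 16×5.6/17.6 = 5.09 V, R_Th = R_1‖R_2 = 3.82 kΩ.
Base-emitter loop: V_Th = I_B·R_Th + V_BE + (β+1)I_B·R_E, so I_B = (5.09 − 0.7) / (3.82 + 51×1.5) = 0.0547 mA.
I_C = β·I_B = 50×0.0547 = 2.73 mA, and I_E = (β+1)I_B = 2.79 mA.
V_CE = V_CC − I_C·R_C − I_E·R_E = 16 − 2.73×0.82 − 2.79×1.5 = 9.58 V.
V_CE = 9.58 V > 0.2 V confirms active-region operation.

I_C ≈ 2.7 mA, V_CE ≈ 9.6 V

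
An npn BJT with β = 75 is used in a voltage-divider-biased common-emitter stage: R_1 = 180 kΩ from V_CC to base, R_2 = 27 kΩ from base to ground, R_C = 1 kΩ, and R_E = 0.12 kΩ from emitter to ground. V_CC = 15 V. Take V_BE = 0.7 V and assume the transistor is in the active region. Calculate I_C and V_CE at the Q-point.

I_C ≈ 2.9 mA, V_CE ≈ 12 V

Thevenize the base divider: V_Th = V_CC·R_2/(R_1+R_2) = 15×27/207 = 1.96 V, R_Th = R_1‖R_2 = 23.5 kΩ.
Base-emitter loop: V_Th = I_B·R_Th + V_BE + (β+1)I_B·R_E, so I_B = (1.96 − 0.7) / (23.5 + 76×0.12) = 0.0385 mA.
I_C = β·I_B = 75×0.0385 = 2.89 mA, and I_E = (β+1)I_B = 2.93 mA.
V_CE = V_CC − I_C·R_C − I_E·R_E = 15 − 2.89×1 − 2.93×0.12 = 11.8 V.
V_CE = 11.8 V > 0.2 V confirms active-region operation.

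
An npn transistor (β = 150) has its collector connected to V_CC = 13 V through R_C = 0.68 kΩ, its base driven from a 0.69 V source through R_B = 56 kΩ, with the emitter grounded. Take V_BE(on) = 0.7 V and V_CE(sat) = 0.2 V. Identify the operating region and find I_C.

V_BB = 0.69 V ≤ V_BE(on) = 0.7 V, so the base-emitter junction is not forward biased.
The transistor is in cutoff: I_B = I_C = 0.

cutoff; I_C ≈ 0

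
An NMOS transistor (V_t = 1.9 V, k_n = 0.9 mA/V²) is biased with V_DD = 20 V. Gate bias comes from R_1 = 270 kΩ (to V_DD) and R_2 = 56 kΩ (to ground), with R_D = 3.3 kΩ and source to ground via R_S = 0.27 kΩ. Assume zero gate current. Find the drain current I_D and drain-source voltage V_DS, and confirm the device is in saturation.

I_D ≈ 0.79 mA, V_DS ≈ 17 V

V_G = V_DD·R_2/(R_1+R_2) = 20×56/326 = 3.44 V.
Assume saturation: I_D = (k_n/2)(V_GS − V_t)² with V_GS = V_G − I_D·R_S = 3.44 − 0.27·I_D.
Substituting gives 0.0328·I_D² − 1.37·I_D + 1.06 = 0, with roots I_D = 0.788 or 41.1 mA.
The root I_D = 41.1 mA gives V_GS = -7.65 V ≤ V_t, so take I_D = 0.788 mA.
Then V_GS = 3.22 V and V_DS = V_DD − I_D(R_D+R_S) = 20 − 0.788×3.57 = 17.2 V.
Saturation requires V_DS ≥ V_GS − V_t = 1.32 V; 17.2 ≥ 1.32 ✓.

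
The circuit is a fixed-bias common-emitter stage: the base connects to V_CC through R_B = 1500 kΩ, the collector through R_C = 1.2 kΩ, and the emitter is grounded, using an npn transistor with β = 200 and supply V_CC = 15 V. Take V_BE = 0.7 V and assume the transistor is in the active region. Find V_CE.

Base loop: V_CC = I_B·R_B + V_BE, so I_B = (15 − 0.7)/1500 kΩ = 0.00953 mA.
In the active region I_C = β·I_B = 200 × 0.00953 = 1.91 mA.
Collector loop: V_CE = V_CC − I_C·R_C = 15 − 1.91×1.2 = 12.7 V.
Since V_CE = 12.7 V > V_CE(sat) ≈ 0.2 V, the transistor is in the active region as assumed.

V_CE ≈ 13 V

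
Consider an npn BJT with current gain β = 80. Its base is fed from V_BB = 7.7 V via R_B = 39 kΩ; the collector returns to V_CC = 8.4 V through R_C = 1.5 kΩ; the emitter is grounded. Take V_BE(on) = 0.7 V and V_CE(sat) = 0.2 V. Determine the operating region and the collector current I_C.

saturation; I_C ≈ 5.5 mA

Assume active: I_B = (7.7 − 0.7)/39 = 0.179 mA, giving I_C = β·I_B = 14.4 mA.
But then V_CE = 8.4 − 14.4×1.5 = -13.1 V < V_CE(sat) = 0.2 V — impossible in the active region.
So the transistor is saturated. With V_CE = 0.2 V, I_C = (V_CC − 0.2)/R_C = 8.2/1.5 = 5.47 mA.
Check: β·I_B = 14.4 mA > I_C = 5.47 mA, confirming saturation.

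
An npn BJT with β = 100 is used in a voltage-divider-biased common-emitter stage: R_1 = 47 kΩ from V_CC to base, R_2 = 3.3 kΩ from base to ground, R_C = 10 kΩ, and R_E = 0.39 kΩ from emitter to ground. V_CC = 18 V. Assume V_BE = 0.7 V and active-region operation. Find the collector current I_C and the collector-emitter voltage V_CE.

I_C ≈ 1.1 mA, V_CE ≈ 6.2 V

Thevenize the base divider: V_Th = V_CC·R_2/(R_1+R_2) = 18×3.3/50.3 = 1.18 V, R_Th = R_1‖R_2 = 3.08 kΩ.
Base-emitter loop: V_Th = I_B·R_Th + V_BE + (β+1)I_B·R_E, so I_B = (1.18 − 0.7) / (3.08 + 101×0.39) = 0.0113 mA.
I_C = β·I_B = 100×0.0113 = 1.13 mA, and I_E = (β+1)I_B = 1.14 mA.
V_CE = V_CC − I_C·R_C − I_E·R_E = 18 − 1.13×10 − 1.14×0.39 = 6.23 V.
V_CE = 6.23 V > 0.2 V confirms active-region operation.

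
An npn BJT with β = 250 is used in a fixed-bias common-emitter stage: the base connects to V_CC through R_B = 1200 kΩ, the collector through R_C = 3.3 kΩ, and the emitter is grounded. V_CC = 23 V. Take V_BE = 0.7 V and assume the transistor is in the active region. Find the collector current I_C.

Base loop: V_CC = I_B·R_B + V_BE, so I_B = (23 − 0.7)/1200 kΩ = 0.0186 mA.
In the active region I_C = β·I_B = 250 × 0.0186 = 4.65 mA.
Collector loop: V_CE = V_CC − I_C·R_C = 23 − 4.65×3.3 = 7.67 V.
Since V_CE = 7.67 V > V_CE(sat) ≈ 0.2 V, the transistor is in the active region as assumed.

I_C ≈ 4.6 mA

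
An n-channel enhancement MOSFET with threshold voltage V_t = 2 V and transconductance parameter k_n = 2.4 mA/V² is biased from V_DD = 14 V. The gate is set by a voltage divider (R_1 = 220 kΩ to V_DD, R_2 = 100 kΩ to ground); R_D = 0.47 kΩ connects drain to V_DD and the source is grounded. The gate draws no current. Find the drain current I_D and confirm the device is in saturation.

I_D ≈ 6.8 mA

V_G = V_DD·R_2/(R_1+R_2) = 14×100/320 = 4.38 V. With the source grounded, V_GS = V_G = 4.38 V.
Assume saturation: I_D = (k_n/2)(V_GS − V_t)² = (2.4/2)×(4.38 − 2)² = 1.2×2.38² = 6.77 mA.
V_DS = V_DD − I_D·R_D = 14 − 6.77×0.47 = 10.8 V.
Saturation requires V_DS ≥ V_GS − V_t = 2.38 V; 10.8 ≥ 2.38 ✓.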